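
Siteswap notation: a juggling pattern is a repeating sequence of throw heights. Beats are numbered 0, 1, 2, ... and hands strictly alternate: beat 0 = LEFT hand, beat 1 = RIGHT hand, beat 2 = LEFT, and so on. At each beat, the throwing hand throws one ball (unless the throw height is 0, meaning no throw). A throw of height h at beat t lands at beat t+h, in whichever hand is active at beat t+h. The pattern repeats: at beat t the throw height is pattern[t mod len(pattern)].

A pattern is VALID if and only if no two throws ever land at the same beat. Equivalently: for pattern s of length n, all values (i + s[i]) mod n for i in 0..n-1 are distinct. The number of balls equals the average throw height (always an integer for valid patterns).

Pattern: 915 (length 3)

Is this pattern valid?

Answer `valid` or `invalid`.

Answer: valid

Derivation:
i=0: (i + s[i]) mod n = (0 + 9) mod 3 = 0
i=1: (i + s[i]) mod n = (1 + 1) mod 3 = 2
i=2: (i + s[i]) mod n = (2 + 5) mod 3 = 1
Residues: [0, 2, 1], distinct: True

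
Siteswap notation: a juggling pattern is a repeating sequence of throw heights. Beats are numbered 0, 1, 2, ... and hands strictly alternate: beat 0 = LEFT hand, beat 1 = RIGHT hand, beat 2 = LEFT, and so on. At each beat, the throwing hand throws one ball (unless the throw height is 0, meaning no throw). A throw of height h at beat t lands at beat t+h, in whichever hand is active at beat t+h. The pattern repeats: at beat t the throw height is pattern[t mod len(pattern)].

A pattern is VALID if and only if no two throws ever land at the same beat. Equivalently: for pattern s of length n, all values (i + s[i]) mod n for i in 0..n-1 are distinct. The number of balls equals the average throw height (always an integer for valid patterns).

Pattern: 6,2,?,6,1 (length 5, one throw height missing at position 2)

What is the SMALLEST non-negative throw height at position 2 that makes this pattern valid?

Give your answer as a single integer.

i=0: (0 + 6) mod 5 = 1
i=1: (1 + 2) mod 5 = 3
i=2: s[i]=? (unknown)
i=3: (3 + 6) mod 5 = 4
i=4: (4 + 1) mod 5 = 0
Known residues: [0, 1, 3, 4]; need a permutation of 0..4, so missing residue r = 2
Need (2 + s) mod 5 = 2; smallest s = (2 - 2) mod 5 = 0

Answer: 0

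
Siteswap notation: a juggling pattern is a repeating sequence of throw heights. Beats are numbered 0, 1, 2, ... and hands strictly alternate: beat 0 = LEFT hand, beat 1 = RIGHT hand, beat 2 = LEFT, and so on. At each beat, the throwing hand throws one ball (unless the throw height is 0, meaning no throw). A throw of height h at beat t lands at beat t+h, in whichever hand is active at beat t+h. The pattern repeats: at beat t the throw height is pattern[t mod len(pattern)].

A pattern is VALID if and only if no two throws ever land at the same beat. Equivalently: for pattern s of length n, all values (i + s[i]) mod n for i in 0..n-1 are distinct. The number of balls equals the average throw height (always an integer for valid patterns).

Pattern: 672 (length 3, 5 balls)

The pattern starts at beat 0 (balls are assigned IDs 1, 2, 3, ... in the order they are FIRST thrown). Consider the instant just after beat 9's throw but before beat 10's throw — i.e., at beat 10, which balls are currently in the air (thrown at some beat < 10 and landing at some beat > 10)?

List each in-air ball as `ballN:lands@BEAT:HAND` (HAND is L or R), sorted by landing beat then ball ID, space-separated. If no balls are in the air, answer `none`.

Beat 0 (L): throw ball1 h=6 -> lands@6:L; in-air after throw: [b1@6:L]
Beat 1 (R): throw ball2 h=7 -> lands@8:L; in-air after throw: [b1@6:L b2@8:L]
Beat 2 (L): throw ball3 h=2 -> lands@4:L; in-air after throw: [b3@4:L b1@6:L b2@8:L]
Beat 3 (R): throw ball4 h=6 -> lands@9:R; in-air after throw: [b3@4:L b1@6:L b2@8:L b4@9:R]
Beat 4 (L): throw ball3 h=7 -> lands@11:R; in-air after throw: [b1@6:L b2@8:L b4@9:R b3@11:R]
Beat 5 (R): throw ball5 h=2 -> lands@7:R; in-air after throw: [b1@6:L b5@7:R b2@8:L b4@9:R b3@11:R]
Beat 6 (L): throw ball1 h=6 -> lands@12:L; in-air after throw: [b5@7:R b2@8:L b4@9:R b3@11:R b1@12:L]
Beat 7 (R): throw ball5 h=7 -> lands@14:L; in-air after throw: [b2@8:L b4@9:R b3@11:R b1@12:L b5@14:L]
Beat 8 (L): throw ball2 h=2 -> lands@10:L; in-air after throw: [b4@9:R b2@10:L b3@11:R b1@12:L b5@14:L]
Beat 9 (R): throw ball4 h=6 -> lands@15:R; in-air after throw: [b2@10:L b3@11:R b1@12:L b5@14:L b4@15:R]
Beat 10 (L): throw ball2 h=7 -> lands@17:R; in-air after throw: [b3@11:R b1@12:L b5@14:L b4@15:R b2@17:R]

Answer: ball3:lands@11:R ball1:lands@12:L ball5:lands@14:L ball4:lands@15:R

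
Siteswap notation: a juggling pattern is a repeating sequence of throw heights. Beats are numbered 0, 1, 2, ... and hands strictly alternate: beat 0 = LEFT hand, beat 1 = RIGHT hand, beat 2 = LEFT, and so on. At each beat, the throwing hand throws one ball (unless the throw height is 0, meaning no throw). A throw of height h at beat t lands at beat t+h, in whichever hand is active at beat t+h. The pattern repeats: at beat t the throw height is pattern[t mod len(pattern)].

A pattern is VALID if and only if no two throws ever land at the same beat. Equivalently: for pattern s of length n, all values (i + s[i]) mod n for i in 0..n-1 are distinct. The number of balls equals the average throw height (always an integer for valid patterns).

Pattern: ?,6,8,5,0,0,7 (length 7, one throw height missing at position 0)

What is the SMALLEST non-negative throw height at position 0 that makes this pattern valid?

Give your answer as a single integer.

i=0: s[i]=? (unknown)
i=1: (1 + 6) mod 7 = 0
i=2: (2 + 8) mod 7 = 3
i=3: (3 + 5) mod 7 = 1
i=4: (4 + 0) mod 7 = 4
i=5: (5 + 0) mod 7 = 5
i=6: (6 + 7) mod 7 = 6
Known residues: [0, 1, 3, 4, 5, 6]; need a permutation of 0..6, so missing residue r = 2
Need (0 + s) mod 7 = 2; smallest s = (2 - 0) mod 7 = 2

Answer: 2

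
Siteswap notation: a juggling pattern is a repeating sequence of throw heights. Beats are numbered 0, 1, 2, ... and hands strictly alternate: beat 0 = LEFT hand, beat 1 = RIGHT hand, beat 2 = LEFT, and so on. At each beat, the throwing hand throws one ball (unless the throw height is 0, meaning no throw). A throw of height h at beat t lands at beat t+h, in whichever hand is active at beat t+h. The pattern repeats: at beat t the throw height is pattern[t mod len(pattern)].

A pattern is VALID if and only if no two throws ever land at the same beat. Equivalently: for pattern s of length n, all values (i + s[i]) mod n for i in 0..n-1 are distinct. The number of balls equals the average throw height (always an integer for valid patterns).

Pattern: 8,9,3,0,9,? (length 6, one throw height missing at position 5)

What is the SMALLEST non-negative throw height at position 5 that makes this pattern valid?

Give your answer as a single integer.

Answer: 1

Derivation:
i=0: (0 + 8) mod 6 = 2
i=1: (1 + 9) mod 6 = 4
i=2: (2 + 3) mod 6 = 5
i=3: (3 + 0) mod 6 = 3
i=4: (4 + 9) mod 6 = 1
i=5: s[i]=? (unknown)
Known residues: [1, 2, 3, 4, 5]; need a permutation of 0..5, so missing residue r = 0
Need (5 + s) mod 6 = 0; smallest s = (0 - 5) mod 6 = 1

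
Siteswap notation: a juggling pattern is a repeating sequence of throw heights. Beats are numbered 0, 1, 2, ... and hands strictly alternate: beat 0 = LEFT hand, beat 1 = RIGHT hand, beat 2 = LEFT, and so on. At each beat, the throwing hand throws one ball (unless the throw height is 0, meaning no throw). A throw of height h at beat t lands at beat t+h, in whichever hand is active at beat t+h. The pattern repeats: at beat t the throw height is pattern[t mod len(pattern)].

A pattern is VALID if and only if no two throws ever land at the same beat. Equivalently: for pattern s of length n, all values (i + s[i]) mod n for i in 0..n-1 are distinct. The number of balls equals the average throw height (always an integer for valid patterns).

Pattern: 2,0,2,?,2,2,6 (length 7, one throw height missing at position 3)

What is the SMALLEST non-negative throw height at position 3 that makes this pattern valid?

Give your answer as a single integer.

Answer: 0

Derivation:
i=0: (0 + 2) mod 7 = 2
i=1: (1 + 0) mod 7 = 1
i=2: (2 + 2) mod 7 = 4
i=3: s[i]=? (unknown)
i=4: (4 + 2) mod 7 = 6
i=5: (5 + 2) mod 7 = 0
i=6: (6 + 6) mod 7 = 5
Known residues: [0, 1, 2, 4, 5, 6]; need a permutation of 0..6, so missing residue r = 3
Need (3 + s) mod 7 = 3; smallest s = (3 - 3) mod 7 = 0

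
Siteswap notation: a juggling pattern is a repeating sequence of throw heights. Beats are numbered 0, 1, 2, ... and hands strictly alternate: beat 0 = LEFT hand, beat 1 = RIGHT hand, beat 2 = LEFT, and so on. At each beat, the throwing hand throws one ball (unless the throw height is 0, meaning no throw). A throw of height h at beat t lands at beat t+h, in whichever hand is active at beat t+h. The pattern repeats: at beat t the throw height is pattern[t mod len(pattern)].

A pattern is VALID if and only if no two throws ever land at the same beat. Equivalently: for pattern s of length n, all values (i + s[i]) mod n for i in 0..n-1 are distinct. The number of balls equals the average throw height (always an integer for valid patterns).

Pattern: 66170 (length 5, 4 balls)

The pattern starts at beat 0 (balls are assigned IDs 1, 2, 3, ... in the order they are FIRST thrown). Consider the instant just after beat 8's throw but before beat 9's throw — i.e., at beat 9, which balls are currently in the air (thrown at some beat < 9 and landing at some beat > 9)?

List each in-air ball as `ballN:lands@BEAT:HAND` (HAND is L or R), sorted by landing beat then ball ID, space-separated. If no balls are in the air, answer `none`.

Answer: ball3:lands@10:L ball4:lands@11:R ball1:lands@12:L ball2:lands@15:R

Derivation:
Beat 0 (L): throw ball1 h=6 -> lands@6:L; in-air after throw: [b1@6:L]
Beat 1 (R): throw ball2 h=6 -> lands@7:R; in-air after throw: [b1@6:L b2@7:R]
Beat 2 (L): throw ball3 h=1 -> lands@3:R; in-air after throw: [b3@3:R b1@6:L b2@7:R]
Beat 3 (R): throw ball3 h=7 -> lands@10:L; in-air after throw: [b1@6:L b2@7:R b3@10:L]
Beat 5 (R): throw ball4 h=6 -> lands@11:R; in-air after throw: [b1@6:L b2@7:R b3@10:L b4@11:R]
Beat 6 (L): throw ball1 h=6 -> lands@12:L; in-air after throw: [b2@7:R b3@10:L b4@11:R b1@12:L]
Beat 7 (R): throw ball2 h=1 -> lands@8:L; in-air after throw: [b2@8:L b3@10:L b4@11:R b1@12:L]
Beat 8 (L): throw ball2 h=7 -> lands@15:R; in-air after throw: [b3@10:L b4@11:R b1@12:L b2@15:R]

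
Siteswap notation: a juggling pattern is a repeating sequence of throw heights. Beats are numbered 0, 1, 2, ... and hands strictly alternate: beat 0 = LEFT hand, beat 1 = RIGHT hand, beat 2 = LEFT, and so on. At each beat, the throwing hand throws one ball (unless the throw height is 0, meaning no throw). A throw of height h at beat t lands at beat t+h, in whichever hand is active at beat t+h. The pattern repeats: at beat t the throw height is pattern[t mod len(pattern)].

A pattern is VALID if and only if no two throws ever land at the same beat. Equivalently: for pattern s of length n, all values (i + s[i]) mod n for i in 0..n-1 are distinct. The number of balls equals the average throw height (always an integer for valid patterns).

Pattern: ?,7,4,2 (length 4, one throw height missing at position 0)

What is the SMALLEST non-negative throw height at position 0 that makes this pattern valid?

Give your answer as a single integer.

i=0: s[i]=? (unknown)
i=1: (1 + 7) mod 4 = 0
i=2: (2 + 4) mod 4 = 2
i=3: (3 + 2) mod 4 = 1
Known residues: [0, 1, 2]; need a permutation of 0..3, so missing residue r = 3
Need (0 + s) mod 4 = 3; smallest s = (3 - 0) mod 4 = 3

Answer: 3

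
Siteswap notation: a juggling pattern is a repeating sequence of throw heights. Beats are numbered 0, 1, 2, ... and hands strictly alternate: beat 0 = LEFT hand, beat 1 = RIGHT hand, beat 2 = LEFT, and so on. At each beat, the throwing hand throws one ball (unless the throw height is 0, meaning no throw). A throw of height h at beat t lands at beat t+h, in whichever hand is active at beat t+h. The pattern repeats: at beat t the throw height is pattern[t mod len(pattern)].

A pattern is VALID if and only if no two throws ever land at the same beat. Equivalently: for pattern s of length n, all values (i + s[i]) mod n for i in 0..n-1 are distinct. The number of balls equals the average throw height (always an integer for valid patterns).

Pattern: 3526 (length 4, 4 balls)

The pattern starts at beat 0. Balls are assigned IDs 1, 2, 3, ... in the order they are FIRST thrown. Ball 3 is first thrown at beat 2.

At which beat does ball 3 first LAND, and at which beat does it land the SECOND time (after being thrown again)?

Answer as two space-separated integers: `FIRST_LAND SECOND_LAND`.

Answer: 4 7

Derivation:
Beat 0 (L): throw ball1 h=3 -> lands@3:R; in-air after throw: [b1@3:R]
Beat 1 (R): throw ball2 h=5 -> lands@6:L; in-air after throw: [b1@3:R b2@6:L]
Beat 2 (L): throw ball3 h=2 -> lands@4:L; in-air after throw: [b1@3:R b3@4:L b2@6:L]
Beat 3 (R): throw ball1 h=6 -> lands@9:R; in-air after throw: [b3@4:L b2@6:L b1@9:R]
Beat 4 (L): throw ball3 h=3 -> lands@7:R; in-air after throw: [b2@6:L b3@7:R b1@9:R]
Beat 5 (R): throw ball4 h=5 -> lands@10:L; in-air after throw: [b2@6:L b3@7:R b1@9:R b4@10:L]
Beat 6 (L): throw ball2 h=2 -> lands@8:L; in-air after throw: [b3@7:R b2@8:L b1@9:R b4@10:L]
Beat 7 (R): throw ball3 h=6 -> lands@13:R; in-air after throw: [b2@8:L b1@9:R b4@10:L b3@13:R]
Ball 3: thrown@2 h=2 -> first land @4; rethrown@4 h=3 -> second land @7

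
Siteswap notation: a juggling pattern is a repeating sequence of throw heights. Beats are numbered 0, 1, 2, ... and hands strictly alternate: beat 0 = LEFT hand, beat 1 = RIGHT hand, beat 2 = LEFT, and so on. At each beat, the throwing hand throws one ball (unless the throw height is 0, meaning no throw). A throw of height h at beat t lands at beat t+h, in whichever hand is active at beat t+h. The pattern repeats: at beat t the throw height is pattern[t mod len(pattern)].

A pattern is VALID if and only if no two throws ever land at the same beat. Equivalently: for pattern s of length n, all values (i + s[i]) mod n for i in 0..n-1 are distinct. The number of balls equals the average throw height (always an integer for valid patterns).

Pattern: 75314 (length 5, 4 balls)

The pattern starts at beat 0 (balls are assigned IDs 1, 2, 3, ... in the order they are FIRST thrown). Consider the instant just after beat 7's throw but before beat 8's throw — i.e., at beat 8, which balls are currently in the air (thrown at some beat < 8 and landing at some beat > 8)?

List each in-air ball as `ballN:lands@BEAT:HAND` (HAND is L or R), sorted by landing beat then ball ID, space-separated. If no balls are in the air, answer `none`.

Beat 0 (L): throw ball1 h=7 -> lands@7:R; in-air after throw: [b1@7:R]
Beat 1 (R): throw ball2 h=5 -> lands@6:L; in-air after throw: [b2@6:L b1@7:R]
Beat 2 (L): throw ball3 h=3 -> lands@5:R; in-air after throw: [b3@5:R b2@6:L b1@7:R]
Beat 3 (R): throw ball4 h=1 -> lands@4:L; in-air after throw: [b4@4:L b3@5:R b2@6:L b1@7:R]
Beat 4 (L): throw ball4 h=4 -> lands@8:L; in-air after throw: [b3@5:R b2@6:L b1@7:R b4@8:L]
Beat 5 (R): throw ball3 h=7 -> lands@12:L; in-air after throw: [b2@6:L b1@7:R b4@8:L b3@12:L]
Beat 6 (L): throw ball2 h=5 -> lands@11:R; in-air after throw: [b1@7:R b4@8:L b2@11:R b3@12:L]
Beat 7 (R): throw ball1 h=3 -> lands@10:L; in-air after throw: [b4@8:L b1@10:L b2@11:R b3@12:L]
Beat 8 (L): throw ball4 h=1 -> lands@9:R; in-air after throw: [b4@9:R b1@10:L b2@11:R b3@12:L]

Answer: ball1:lands@10:L ball2:lands@11:R ball3:lands@12:L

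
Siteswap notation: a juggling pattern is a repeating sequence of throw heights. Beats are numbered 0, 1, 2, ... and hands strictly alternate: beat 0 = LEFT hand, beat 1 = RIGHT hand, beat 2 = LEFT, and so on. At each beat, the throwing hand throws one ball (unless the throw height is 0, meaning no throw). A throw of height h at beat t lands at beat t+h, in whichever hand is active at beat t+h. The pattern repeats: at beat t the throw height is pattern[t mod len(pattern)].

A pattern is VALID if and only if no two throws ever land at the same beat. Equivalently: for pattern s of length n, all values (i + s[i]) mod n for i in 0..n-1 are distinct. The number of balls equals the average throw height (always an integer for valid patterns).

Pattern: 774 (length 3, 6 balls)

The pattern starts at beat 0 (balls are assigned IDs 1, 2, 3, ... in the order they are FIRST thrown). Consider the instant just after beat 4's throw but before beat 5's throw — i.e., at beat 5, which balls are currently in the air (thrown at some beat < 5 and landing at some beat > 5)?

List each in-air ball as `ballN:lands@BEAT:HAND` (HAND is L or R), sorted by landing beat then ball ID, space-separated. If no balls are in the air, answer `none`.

Beat 0 (L): throw ball1 h=7 -> lands@7:R; in-air after throw: [b1@7:R]
Beat 1 (R): throw ball2 h=7 -> lands@8:L; in-air after throw: [b1@7:R b2@8:L]
Beat 2 (L): throw ball3 h=4 -> lands@6:L; in-air after throw: [b3@6:L b1@7:R b2@8:L]
Beat 3 (R): throw ball4 h=7 -> lands@10:L; in-air after throw: [b3@6:L b1@7:R b2@8:L b4@10:L]
Beat 4 (L): throw ball5 h=7 -> lands@11:R; in-air after throw: [b3@6:L b1@7:R b2@8:L b4@10:L b5@11:R]
Beat 5 (R): throw ball6 h=4 -> lands@9:R; in-air after throw: [b3@6:L b1@7:R b2@8:L b6@9:R b4@10:L b5@11:R]

Answer: ball3:lands@6:L ball1:lands@7:R ball2:lands@8:L ball4:lands@10:L ball5:lands@11:R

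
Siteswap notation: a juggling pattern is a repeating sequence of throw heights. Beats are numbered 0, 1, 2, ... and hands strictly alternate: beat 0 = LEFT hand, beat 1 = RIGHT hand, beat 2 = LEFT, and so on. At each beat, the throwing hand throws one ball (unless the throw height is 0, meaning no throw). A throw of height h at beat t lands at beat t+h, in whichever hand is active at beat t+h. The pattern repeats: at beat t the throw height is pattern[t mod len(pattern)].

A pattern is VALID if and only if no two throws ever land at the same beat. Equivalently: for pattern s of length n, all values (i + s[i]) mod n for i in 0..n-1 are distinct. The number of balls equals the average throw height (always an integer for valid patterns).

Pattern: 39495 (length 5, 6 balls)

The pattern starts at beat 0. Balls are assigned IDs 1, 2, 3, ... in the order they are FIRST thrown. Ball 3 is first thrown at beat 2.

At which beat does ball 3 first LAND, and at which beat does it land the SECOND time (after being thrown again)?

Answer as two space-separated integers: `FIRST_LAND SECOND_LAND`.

Answer: 6 15

Derivation:
Beat 0 (L): throw ball1 h=3 -> lands@3:R; in-air after throw: [b1@3:R]
Beat 1 (R): throw ball2 h=9 -> lands@10:L; in-air after throw: [b1@3:R b2@10:L]
Beat 2 (L): throw ball3 h=4 -> lands@6:L; in-air after throw: [b1@3:R b3@6:L b2@10:L]
Beat 3 (R): throw ball1 h=9 -> lands@12:L; in-air after throw: [b3@6:L b2@10:L b1@12:L]
Beat 4 (L): throw ball4 h=5 -> lands@9:R; in-air after throw: [b3@6:L b4@9:R b2@10:L b1@12:L]
Beat 5 (R): throw ball5 h=3 -> lands@8:L; in-air after throw: [b3@6:L b5@8:L b4@9:R b2@10:L b1@12:L]
Beat 6 (L): throw ball3 h=9 -> lands@15:R; in-air after throw: [b5@8:L b4@9:R b2@10:L b1@12:L b3@15:R]
Beat 7 (R): throw ball6 h=4 -> lands@11:R; in-air after throw: [b5@8:L b4@9:R b2@10:L b6@11:R b1@12:L b3@15:R]
Beat 8 (L): throw ball5 h=9 -> lands@17:R; in-air after throw: [b4@9:R b2@10:L b6@11:R b1@12:L b3@15:R b5@17:R]
Beat 9 (R): throw ball4 h=5 -> lands@14:L; in-air after throw: [b2@10:L b6@11:R b1@12:L b4@14:L b3@15:R b5@17:R]
Beat 10 (L): throw ball2 h=3 -> lands@13:R; in-air after throw: [b6@11:R b1@12:L b2@13:R b4@14:L b3@15:R b5@17:R]
Beat 11 (R): throw ball6 h=9 -> lands@20:L; in-air after throw: [b1@12:L b2@13:R b4@14:L b3@15:R b5@17:R b6@20:L]
Beat 12 (L): throw ball1 h=4 -> lands@16:L; in-air after throw: [b2@13:R b4@14:L b3@15:R b1@16:L b5@17:R b6@20:L]
Beat 13 (R): throw ball2 h=9 -> lands@22:L; in-air after throw: [b4@14:L b3@15:R b1@16:L b5@17:R b6@20:L b2@22:L]
Beat 14 (L): throw ball4 h=5 -> lands@19:R; in-air after throw: [b3@15:R b1@16:L b5@17:R b4@19:R b6@20:L b2@22:L]
Beat 15 (R): throw ball3 h=3 -> lands@18:L; in-air after throw: [b1@16:L b5@17:R b3@18:L b4@19:R b6@20:L b2@22:L]
Ball 3: thrown@2 h=4 -> first land @6; rethrown@6 h=9 -> second land @15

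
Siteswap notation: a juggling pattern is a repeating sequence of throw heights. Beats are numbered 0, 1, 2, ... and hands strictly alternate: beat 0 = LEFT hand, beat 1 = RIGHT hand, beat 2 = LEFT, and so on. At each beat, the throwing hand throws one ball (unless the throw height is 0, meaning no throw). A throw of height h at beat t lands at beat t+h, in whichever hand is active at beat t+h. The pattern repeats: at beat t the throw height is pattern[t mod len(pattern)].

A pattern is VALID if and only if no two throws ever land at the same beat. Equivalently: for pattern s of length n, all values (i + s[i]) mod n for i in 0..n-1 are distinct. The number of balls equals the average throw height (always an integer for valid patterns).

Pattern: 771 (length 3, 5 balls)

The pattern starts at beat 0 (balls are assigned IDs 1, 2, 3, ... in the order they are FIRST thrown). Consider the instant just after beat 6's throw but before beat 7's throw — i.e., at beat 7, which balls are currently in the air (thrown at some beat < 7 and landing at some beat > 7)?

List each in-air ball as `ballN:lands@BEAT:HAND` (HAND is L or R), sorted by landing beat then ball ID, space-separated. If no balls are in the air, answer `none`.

Answer: ball2:lands@8:L ball3:lands@10:L ball4:lands@11:R ball5:lands@13:R

Derivation:
Beat 0 (L): throw ball1 h=7 -> lands@7:R; in-air after throw: [b1@7:R]
Beat 1 (R): throw ball2 h=7 -> lands@8:L; in-air after throw: [b1@7:R b2@8:L]
Beat 2 (L): throw ball3 h=1 -> lands@3:R; in-air after throw: [b3@3:R b1@7:R b2@8:L]
Beat 3 (R): throw ball3 h=7 -> lands@10:L; in-air after throw: [b1@7:R b2@8:L b3@10:L]
Beat 4 (L): throw ball4 h=7 -> lands@11:R; in-air after throw: [b1@7:R b2@8:L b3@10:L b4@11:R]
Beat 5 (R): throw ball5 h=1 -> lands@6:L; in-air after throw: [b5@6:L b1@7:R b2@8:L b3@10:L b4@11:R]
Beat 6 (L): throw ball5 h=7 -> lands@13:R; in-air after throw: [b1@7:R b2@8:L b3@10:L b4@11:R b5@13:R]
Beat 7 (R): throw ball1 h=7 -> lands@14:L; in-air after throw: [b2@8:L b3@10:L b4@11:R b5@13:R b1@14:L]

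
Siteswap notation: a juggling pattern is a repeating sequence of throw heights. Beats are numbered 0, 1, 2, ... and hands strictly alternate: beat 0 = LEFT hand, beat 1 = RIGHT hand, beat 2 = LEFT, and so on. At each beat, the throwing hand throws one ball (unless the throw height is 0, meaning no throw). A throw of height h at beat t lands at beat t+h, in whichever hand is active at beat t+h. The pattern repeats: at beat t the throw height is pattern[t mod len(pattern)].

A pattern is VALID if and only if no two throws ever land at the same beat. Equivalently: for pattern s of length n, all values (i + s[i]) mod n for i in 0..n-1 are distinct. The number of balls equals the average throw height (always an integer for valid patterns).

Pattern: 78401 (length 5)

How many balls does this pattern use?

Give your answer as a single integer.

Pattern = [7, 8, 4, 0, 1], length n = 5
  position 0: throw height = 7, running sum = 7
  position 1: throw height = 8, running sum = 15
  position 2: throw height = 4, running sum = 19
  position 3: throw height = 0, running sum = 19
  position 4: throw height = 1, running sum = 20
Total sum = 20; balls = sum / n = 20 / 5 = 4

Answer: 4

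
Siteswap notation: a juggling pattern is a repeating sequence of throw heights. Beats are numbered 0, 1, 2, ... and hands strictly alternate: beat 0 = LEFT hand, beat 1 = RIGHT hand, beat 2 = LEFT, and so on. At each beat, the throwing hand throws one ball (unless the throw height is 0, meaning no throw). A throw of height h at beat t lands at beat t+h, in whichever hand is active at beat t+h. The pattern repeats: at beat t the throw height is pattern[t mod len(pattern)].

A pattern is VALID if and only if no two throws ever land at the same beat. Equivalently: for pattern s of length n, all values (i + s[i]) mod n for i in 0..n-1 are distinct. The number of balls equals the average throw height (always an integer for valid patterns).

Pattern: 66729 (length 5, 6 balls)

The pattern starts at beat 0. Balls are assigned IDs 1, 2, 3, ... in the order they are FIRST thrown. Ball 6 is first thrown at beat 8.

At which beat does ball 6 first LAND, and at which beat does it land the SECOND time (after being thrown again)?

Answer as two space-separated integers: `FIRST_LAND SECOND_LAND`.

Beat 0 (L): throw ball1 h=6 -> lands@6:L; in-air after throw: [b1@6:L]
Beat 1 (R): throw ball2 h=6 -> lands@7:R; in-air after throw: [b1@6:L b2@7:R]
Beat 2 (L): throw ball3 h=7 -> lands@9:R; in-air after throw: [b1@6:L b2@7:R b3@9:R]
Beat 3 (R): throw ball4 h=2 -> lands@5:R; in-air after throw: [b4@5:R b1@6:L b2@7:R b3@9:R]
Beat 4 (L): throw ball5 h=9 -> lands@13:R; in-air after throw: [b4@5:R b1@6:L b2@7:R b3@9:R b5@13:R]
Beat 5 (R): throw ball4 h=6 -> lands@11:R; in-air after throw: [b1@6:L b2@7:R b3@9:R b4@11:R b5@13:R]
Beat 6 (L): throw ball1 h=6 -> lands@12:L; in-air after throw: [b2@7:R b3@9:R b4@11:R b1@12:L b5@13:R]
Beat 7 (R): throw ball2 h=7 -> lands@14:L; in-air after throw: [b3@9:R b4@11:R b1@12:L b5@13:R b2@14:L]
Beat 8 (L): throw ball6 h=2 -> lands@10:L; in-air after throw: [b3@9:R b6@10:L b4@11:R b1@12:L b5@13:R b2@14:L]
Beat 9 (R): throw ball3 h=9 -> lands@18:L; in-air after throw: [b6@10:L b4@11:R b1@12:L b5@13:R b2@14:L b3@18:L]
Beat 10 (L): throw ball6 h=6 -> lands@16:L; in-air after throw: [b4@11:R b1@12:L b5@13:R b2@14:L b6@16:L b3@18:L]
Beat 11 (R): throw ball4 h=6 -> lands@17:R; in-air after throw: [b1@12:L b5@13:R b2@14:L b6@16:L b4@17:R b3@18:L]
Beat 12 (L): throw ball1 h=7 -> lands@19:R; in-air after throw: [b5@13:R b2@14:L b6@16:L b4@17:R b3@18:L b1@19:R]
Ball 6: thrown@8 h=2 -> first land @10; rethrown@10 h=6 -> second land @16

Answer: 10 16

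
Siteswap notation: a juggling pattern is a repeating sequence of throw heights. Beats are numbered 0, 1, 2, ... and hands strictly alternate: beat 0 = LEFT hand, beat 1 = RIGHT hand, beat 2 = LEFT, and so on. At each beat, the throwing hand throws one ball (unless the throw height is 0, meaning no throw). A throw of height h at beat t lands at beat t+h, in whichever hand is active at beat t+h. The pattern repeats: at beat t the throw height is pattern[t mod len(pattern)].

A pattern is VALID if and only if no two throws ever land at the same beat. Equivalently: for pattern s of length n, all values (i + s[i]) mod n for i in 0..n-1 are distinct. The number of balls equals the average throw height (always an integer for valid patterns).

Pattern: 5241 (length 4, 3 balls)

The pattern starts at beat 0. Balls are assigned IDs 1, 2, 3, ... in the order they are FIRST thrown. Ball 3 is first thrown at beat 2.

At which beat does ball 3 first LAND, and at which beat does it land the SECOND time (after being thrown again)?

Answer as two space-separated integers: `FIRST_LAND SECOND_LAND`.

Answer: 6 10

Derivation:
Beat 0 (L): throw ball1 h=5 -> lands@5:R; in-air after throw: [b1@5:R]
Beat 1 (R): throw ball2 h=2 -> lands@3:R; in-air after throw: [b2@3:R b1@5:R]
Beat 2 (L): throw ball3 h=4 -> lands@6:L; in-air after throw: [b2@3:R b1@5:R b3@6:L]
Beat 3 (R): throw ball2 h=1 -> lands@4:L; in-air after throw: [b2@4:L b1@5:R b3@6:L]
Beat 4 (L): throw ball2 h=5 -> lands@9:R; in-air after throw: [b1@5:R b3@6:L b2@9:R]
Beat 5 (R): throw ball1 h=2 -> lands@7:R; in-air after throw: [b3@6:L b1@7:R b2@9:R]
Beat 6 (L): throw ball3 h=4 -> lands@10:L; in-air after throw: [b1@7:R b2@9:R b3@10:L]
Beat 7 (R): throw ball1 h=1 -> lands@8:L; in-air after throw: [b1@8:L b2@9:R b3@10:L]
Beat 8 (L): throw ball1 h=5 -> lands@13:R; in-air after throw: [b2@9:R b3@10:L b1@13:R]
Beat 9 (R): throw ball2 h=2 -> lands@11:R; in-air after throw: [b3@10:L b2@11:R b1@13:R]
Beat 10 (L): throw ball3 h=4 -> lands@14:L; in-air after throw: [b2@11:R b1@13:R b3@14:L]
Ball 3: thrown@2 h=4 -> first land @6; rethrown@6 h=4 -> second land @10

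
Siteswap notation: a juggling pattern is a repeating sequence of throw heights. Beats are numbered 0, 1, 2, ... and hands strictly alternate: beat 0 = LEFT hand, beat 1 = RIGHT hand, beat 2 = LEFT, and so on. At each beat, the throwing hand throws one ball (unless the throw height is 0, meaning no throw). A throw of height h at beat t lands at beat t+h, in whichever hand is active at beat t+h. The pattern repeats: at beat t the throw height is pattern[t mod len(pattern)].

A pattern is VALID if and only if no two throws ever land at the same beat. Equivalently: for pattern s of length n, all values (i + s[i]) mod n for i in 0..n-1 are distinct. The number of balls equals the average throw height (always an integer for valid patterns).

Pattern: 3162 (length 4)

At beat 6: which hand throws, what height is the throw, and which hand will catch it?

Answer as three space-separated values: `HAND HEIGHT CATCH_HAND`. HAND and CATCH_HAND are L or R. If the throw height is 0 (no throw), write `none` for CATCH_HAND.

Answer: L 6 L

Derivation:
Beat 6: 6 mod 2 = 0, so hand = L
Throw height = pattern[6 mod 4] = pattern[2] = 6
Lands at beat 6+6=12, 12 mod 2 = 0, so catch hand = L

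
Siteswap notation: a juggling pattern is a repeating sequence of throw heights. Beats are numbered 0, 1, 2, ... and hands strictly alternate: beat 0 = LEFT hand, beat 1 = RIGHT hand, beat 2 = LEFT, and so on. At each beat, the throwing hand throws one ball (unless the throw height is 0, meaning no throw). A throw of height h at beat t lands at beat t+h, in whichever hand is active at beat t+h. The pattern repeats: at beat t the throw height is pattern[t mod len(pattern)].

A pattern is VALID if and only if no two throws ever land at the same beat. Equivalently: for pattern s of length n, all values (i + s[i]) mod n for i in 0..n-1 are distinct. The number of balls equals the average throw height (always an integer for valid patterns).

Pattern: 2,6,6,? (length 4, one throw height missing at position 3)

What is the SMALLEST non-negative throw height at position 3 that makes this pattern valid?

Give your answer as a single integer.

i=0: (0 + 2) mod 4 = 2
i=1: (1 + 6) mod 4 = 3
i=2: (2 + 6) mod 4 = 0
i=3: s[i]=? (unknown)
Known residues: [0, 2, 3]; need a permutation of 0..3, so missing residue r = 1
Need (3 + s) mod 4 = 1; smallest s = (1 - 3) mod 4 = 2

Answer: 2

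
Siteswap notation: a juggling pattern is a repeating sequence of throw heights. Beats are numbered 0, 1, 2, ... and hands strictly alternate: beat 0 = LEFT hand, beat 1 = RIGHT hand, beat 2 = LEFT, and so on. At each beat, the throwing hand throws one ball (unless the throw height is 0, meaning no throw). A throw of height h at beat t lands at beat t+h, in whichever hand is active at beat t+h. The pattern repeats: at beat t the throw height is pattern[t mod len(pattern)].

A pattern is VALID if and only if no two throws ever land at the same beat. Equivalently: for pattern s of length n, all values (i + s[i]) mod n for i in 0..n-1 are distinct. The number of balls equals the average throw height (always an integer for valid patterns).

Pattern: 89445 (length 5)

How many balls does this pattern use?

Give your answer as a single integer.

Pattern = [8, 9, 4, 4, 5], length n = 5
  position 0: throw height = 8, running sum = 8
  position 1: throw height = 9, running sum = 17
  position 2: throw height = 4, running sum = 21
  position 3: throw height = 4, running sum = 25
  position 4: throw height = 5, running sum = 30
Total sum = 30; balls = sum / n = 30 / 5 = 6

Answer: 6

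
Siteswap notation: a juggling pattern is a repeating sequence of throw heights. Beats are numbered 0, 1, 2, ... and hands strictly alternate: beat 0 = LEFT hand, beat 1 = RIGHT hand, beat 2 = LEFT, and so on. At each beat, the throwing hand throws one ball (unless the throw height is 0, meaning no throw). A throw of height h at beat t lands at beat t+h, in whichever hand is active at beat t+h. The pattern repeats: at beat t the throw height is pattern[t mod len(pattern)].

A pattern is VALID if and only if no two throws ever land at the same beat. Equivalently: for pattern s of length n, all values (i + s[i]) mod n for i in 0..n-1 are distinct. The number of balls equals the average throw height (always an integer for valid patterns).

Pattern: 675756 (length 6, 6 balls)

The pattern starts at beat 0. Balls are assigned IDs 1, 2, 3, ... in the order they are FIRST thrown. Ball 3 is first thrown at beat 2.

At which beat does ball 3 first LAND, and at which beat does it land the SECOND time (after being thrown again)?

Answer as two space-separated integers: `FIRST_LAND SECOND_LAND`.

Beat 0 (L): throw ball1 h=6 -> lands@6:L; in-air after throw: [b1@6:L]
Beat 1 (R): throw ball2 h=7 -> lands@8:L; in-air after throw: [b1@6:L b2@8:L]
Beat 2 (L): throw ball3 h=5 -> lands@7:R; in-air after throw: [b1@6:L b3@7:R b2@8:L]
Beat 3 (R): throw ball4 h=7 -> lands@10:L; in-air after throw: [b1@6:L b3@7:R b2@8:L b4@10:L]
Beat 4 (L): throw ball5 h=5 -> lands@9:R; in-air after throw: [b1@6:L b3@7:R b2@8:L b5@9:R b4@10:L]
Beat 5 (R): throw ball6 h=6 -> lands@11:R; in-air after throw: [b1@6:L b3@7:R b2@8:L b5@9:R b4@10:L b6@11:R]
Beat 6 (L): throw ball1 h=6 -> lands@12:L; in-air after throw: [b3@7:R b2@8:L b5@9:R b4@10:L b6@11:R b1@12:L]
Beat 7 (R): throw ball3 h=7 -> lands@14:L; in-air after throw: [b2@8:L b5@9:R b4@10:L b6@11:R b1@12:L b3@14:L]
Beat 8 (L): throw ball2 h=5 -> lands@13:R; in-air after throw: [b5@9:R b4@10:L b6@11:R b1@12:L b2@13:R b3@14:L]
Beat 9 (R): throw ball5 h=7 -> lands@16:L; in-air after throw: [b4@10:L b6@11:R b1@12:L b2@13:R b3@14:L b5@16:L]
Beat 10 (L): throw ball4 h=5 -> lands@15:R; in-air after throw: [b6@11:R b1@12:L b2@13:R b3@14:L b4@15:R b5@16:L]
Beat 11 (R): throw ball6 h=6 -> lands@17:R; in-air after throw: [b1@12:L b2@13:R b3@14:L b4@15:R b5@16:L b6@17:R]
Beat 12 (L): throw ball1 h=6 -> lands@18:L; in-air after throw: [b2@13:R b3@14:L b4@15:R b5@16:L b6@17:R b1@18:L]
Beat 13 (R): throw ball2 h=7 -> lands@20:L; in-air after throw: [b3@14:L b4@15:R b5@16:L b6@17:R b1@18:L b2@20:L]
Beat 14 (L): throw ball3 h=5 -> lands@19:R; in-air after throw: [b4@15:R b5@16:L b6@17:R b1@18:L b3@19:R b2@20:L]
Ball 3: thrown@2 h=5 -> first land @7; rethrown@7 h=7 -> second land @14

Answer: 7 14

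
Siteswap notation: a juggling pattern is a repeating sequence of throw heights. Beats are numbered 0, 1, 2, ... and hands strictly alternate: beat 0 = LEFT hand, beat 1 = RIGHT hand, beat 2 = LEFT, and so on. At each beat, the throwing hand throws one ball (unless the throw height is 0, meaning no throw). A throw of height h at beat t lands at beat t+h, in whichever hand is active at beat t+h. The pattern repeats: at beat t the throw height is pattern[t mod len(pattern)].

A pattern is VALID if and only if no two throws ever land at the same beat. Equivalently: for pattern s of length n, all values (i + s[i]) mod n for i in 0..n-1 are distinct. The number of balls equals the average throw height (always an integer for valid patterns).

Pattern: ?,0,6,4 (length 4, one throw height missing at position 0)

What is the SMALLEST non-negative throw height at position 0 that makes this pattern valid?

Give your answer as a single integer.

Answer: 2

Derivation:
i=0: s[i]=? (unknown)
i=1: (1 + 0) mod 4 = 1
i=2: (2 + 6) mod 4 = 0
i=3: (3 + 4) mod 4 = 3
Known residues: [0, 1, 3]; need a permutation of 0..3, so missing residue r = 2
Need (0 + s) mod 4 = 2; smallest s = (2 - 0) mod 4 = 2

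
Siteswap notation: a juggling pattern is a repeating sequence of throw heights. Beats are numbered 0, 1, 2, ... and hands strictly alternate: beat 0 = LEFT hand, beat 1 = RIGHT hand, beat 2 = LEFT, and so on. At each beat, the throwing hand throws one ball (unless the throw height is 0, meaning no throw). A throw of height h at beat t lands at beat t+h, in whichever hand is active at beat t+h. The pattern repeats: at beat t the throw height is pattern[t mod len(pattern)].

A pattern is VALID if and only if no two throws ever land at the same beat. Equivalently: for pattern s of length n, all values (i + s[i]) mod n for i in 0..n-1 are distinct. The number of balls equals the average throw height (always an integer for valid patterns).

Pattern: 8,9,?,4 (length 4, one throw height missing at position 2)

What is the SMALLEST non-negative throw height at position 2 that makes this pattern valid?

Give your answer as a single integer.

i=0: (0 + 8) mod 4 = 0
i=1: (1 + 9) mod 4 = 2
i=2: s[i]=? (unknown)
i=3: (3 + 4) mod 4 = 3
Known residues: [0, 2, 3]; need a permutation of 0..3, so missing residue r = 1
Need (2 + s) mod 4 = 1; smallest s = (1 - 2) mod 4 = 3

Answer: 3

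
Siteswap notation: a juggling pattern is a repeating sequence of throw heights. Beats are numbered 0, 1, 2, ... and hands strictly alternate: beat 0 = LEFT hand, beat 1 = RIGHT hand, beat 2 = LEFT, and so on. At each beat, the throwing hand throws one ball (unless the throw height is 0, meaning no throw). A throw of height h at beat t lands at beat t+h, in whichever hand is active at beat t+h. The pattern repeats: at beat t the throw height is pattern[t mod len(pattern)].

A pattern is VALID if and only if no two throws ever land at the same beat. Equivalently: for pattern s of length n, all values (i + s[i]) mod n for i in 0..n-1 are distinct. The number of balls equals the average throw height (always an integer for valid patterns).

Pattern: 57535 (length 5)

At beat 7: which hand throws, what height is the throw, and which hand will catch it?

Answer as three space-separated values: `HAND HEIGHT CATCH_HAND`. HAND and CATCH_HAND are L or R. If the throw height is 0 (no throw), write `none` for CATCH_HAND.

Answer: R 5 L

Derivation:
Beat 7: 7 mod 2 = 1, so hand = R
Throw height = pattern[7 mod 5] = pattern[2] = 5
Lands at beat 7+5=12, 12 mod 2 = 0, so catch hand = L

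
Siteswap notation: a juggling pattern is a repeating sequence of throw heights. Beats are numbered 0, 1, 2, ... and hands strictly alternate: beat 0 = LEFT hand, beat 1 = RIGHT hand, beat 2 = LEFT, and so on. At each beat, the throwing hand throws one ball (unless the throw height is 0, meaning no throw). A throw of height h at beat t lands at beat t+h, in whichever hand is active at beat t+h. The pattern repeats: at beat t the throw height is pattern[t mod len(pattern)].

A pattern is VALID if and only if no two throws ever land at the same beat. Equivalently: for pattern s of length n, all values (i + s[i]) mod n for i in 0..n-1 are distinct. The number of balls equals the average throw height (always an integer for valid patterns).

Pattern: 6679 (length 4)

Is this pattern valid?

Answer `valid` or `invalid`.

i=0: (i + s[i]) mod n = (0 + 6) mod 4 = 2
i=1: (i + s[i]) mod n = (1 + 6) mod 4 = 3
i=2: (i + s[i]) mod n = (2 + 7) mod 4 = 1
i=3: (i + s[i]) mod n = (3 + 9) mod 4 = 0
Residues: [2, 3, 1, 0], distinct: True

Answer: valid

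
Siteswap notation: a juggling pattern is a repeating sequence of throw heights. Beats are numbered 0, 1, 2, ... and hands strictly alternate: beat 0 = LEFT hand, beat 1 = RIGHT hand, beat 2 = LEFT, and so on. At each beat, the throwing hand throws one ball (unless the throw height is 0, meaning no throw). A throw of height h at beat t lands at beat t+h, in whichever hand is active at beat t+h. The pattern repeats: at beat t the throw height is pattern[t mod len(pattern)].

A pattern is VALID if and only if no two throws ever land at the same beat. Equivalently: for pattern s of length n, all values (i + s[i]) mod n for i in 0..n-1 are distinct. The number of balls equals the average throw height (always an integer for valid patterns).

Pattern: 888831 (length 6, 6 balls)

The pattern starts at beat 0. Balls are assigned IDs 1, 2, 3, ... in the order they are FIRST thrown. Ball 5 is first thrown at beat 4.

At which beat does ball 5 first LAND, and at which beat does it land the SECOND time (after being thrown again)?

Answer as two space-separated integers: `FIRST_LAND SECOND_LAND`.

Answer: 7 15

Derivation:
Beat 0 (L): throw ball1 h=8 -> lands@8:L; in-air after throw: [b1@8:L]
Beat 1 (R): throw ball2 h=8 -> lands@9:R; in-air after throw: [b1@8:L b2@9:R]
Beat 2 (L): throw ball3 h=8 -> lands@10:L; in-air after throw: [b1@8:L b2@9:R b3@10:L]
Beat 3 (R): throw ball4 h=8 -> lands@11:R; in-air after throw: [b1@8:L b2@9:R b3@10:L b4@11:R]
Beat 4 (L): throw ball5 h=3 -> lands@7:R; in-air after throw: [b5@7:R b1@8:L b2@9:R b3@10:L b4@11:R]
Beat 5 (R): throw ball6 h=1 -> lands@6:L; in-air after throw: [b6@6:L b5@7:R b1@8:L b2@9:R b3@10:L b4@11:R]
Beat 6 (L): throw ball6 h=8 -> lands@14:L; in-air after throw: [b5@7:R b1@8:L b2@9:R b3@10:L b4@11:R b6@14:L]
Beat 7 (R): throw ball5 h=8 -> lands@15:R; in-air after throw: [b1@8:L b2@9:R b3@10:L b4@11:R b6@14:L b5@15:R]
Beat 8 (L): throw ball1 h=8 -> lands@16:L; in-air after throw: [b2@9:R b3@10:L b4@11:R b6@14:L b5@15:R b1@16:L]
Beat 9 (R): throw ball2 h=8 -> lands@17:R; in-air after throw: [b3@10:L b4@11:R b6@14:L b5@15:R b1@16:L b2@17:R]
Beat 10 (L): throw ball3 h=3 -> lands@13:R; in-air after throw: [b4@11:R b3@13:R b6@14:L b5@15:R b1@16:L b2@17:R]
Beat 11 (R): throw ball4 h=1 -> lands@12:L; in-air after throw: [b4@12:L b3@13:R b6@14:L b5@15:R b1@16:L b2@17:R]
Beat 12 (L): throw ball4 h=8 -> lands@20:L; in-air after throw: [b3@13:R b6@14:L b5@15:R b1@16:L b2@17:R b4@20:L]
Beat 13 (R): throw ball3 h=8 -> lands@21:R; in-air after throw: [b6@14:L b5@15:R b1@16:L b2@17:R b4@20:L b3@21:R]
Beat 14 (L): throw ball6 h=8 -> lands@22:L; in-air after throw: [b5@15:R b1@16:L b2@17:R b4@20:L b3@21:R b6@22:L]
Beat 15 (R): throw ball5 h=8 -> lands@23:R; in-air after throw: [b1@16:L b2@17:R b4@20:L b3@21:R b6@22:L b5@23:R]
Ball 5: thrown@4 h=3 -> first land @7; rethrown@7 h=8 -> second land @15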